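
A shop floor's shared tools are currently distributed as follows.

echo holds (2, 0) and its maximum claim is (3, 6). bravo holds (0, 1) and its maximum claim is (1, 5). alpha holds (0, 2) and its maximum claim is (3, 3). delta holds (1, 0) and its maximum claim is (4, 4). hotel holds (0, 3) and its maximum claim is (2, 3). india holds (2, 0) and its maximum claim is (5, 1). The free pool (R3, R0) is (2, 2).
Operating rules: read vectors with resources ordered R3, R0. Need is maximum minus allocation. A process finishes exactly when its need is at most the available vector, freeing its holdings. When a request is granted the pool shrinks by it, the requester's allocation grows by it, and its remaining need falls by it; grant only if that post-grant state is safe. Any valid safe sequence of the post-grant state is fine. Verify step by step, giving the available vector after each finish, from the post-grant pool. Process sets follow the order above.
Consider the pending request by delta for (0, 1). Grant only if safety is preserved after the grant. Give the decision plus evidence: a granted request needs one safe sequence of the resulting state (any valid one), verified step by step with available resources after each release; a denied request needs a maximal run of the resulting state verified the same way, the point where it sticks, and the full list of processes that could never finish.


DENY. Granting would leave the state unsafe.
Key observation: after hotel, bravo the pool peaks at (2, 5), and each blocked process is short somewhere: echo on R0; alpha on R3; delta on R3; india on R3.
Pretend the grant happened; the run hotel, bravo goes as far as possible. Verifying each step:
  pool = (2, 1)
  run hotel (needs (2, 0), free (2, 1)); after release of (0, 3) the pool is (2, 4)
  run bravo (needs (1, 4), free (2, 4)); after release of (0, 1) the pool is (2, 5)
  blocked: echo wants (1, 6), pool (2, 5) — not enough R0
  blocked: alpha wants (3, 1), pool (2, 5) — not enough R3
  blocked: delta wants (3, 3), pool (2, 5) — not enough R3
  blocked: india wants (3, 1), pool (2, 5) — not enough R3
Processes that could never finish after the grant: echo, alpha, delta and india.


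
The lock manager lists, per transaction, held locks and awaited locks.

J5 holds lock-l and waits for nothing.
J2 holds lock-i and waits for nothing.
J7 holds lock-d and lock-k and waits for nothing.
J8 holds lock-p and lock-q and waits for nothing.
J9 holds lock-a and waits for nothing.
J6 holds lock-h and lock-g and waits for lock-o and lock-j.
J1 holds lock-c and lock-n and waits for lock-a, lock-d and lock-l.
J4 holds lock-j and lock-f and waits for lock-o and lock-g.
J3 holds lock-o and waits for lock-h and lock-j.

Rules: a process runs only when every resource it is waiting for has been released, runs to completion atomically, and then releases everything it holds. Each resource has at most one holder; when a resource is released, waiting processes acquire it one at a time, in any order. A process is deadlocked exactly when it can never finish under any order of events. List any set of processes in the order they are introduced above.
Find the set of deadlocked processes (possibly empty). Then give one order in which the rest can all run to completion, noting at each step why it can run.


The deadlocked set is J6, J4 and J3.
Key observation: along J6 -> J4 -> J6, each member waits on what the next one holds — a deadlock; J3 is caught in further circular waits.
One completion order for the rest: J5, J2, J8, J9, J7, J1.
Verifying each step:
  J5: no waits; runs immediately, freeing lock-l
  J2: no waits; runs immediately, freeing lock-i
  J8: no waits; runs immediately, freeing lock-p and lock-q
  J9: no waits; runs immediately, freeing lock-a
  J7: no waits; runs immediately, freeing lock-d and lock-k
  J1 waits on lock-a, lock-d and lock-l — all released -> runs and releases lock-c and lock-n


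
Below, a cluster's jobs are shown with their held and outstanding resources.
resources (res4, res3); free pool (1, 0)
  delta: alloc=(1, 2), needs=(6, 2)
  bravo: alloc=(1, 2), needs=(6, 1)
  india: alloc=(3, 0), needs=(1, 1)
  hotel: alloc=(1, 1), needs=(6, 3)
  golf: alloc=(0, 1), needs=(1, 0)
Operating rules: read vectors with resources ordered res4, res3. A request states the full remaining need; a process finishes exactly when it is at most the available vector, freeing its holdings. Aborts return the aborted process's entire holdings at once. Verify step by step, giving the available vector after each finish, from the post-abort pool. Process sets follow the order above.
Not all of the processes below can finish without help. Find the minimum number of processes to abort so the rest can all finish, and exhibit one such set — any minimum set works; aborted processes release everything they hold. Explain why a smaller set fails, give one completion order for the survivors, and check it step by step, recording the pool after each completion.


Abort delta and hotel.
Key observation: bravo was stuck for good until delta and hotel gave back (2, 3); in the order shown it finishes at step 3.
No one abort is enough; case by case: delta alone leaves bravo blocked (short on res4); bravo alone leaves delta blocked (short on res4); india alone leaves delta blocked (short on res4 and res3); hotel alone leaves delta blocked (short on res4); golf alone leaves delta blocked (short on res4 and res3).
One survivor order: india, golf, bravo. Verifying each step (post-abort pool first):
  pool = (3, 3)
  india needs (1, 1) <= (3, 3) -> finishes; pool += (3, 0) = (6, 3)
  golf needs (1, 0) <= (6, 3) -> finishes; pool += (0, 1) = (6, 4)
  bravo needs (6, 1) <= (6, 4) -> finishes; pool += (1, 2) = (7, 6)


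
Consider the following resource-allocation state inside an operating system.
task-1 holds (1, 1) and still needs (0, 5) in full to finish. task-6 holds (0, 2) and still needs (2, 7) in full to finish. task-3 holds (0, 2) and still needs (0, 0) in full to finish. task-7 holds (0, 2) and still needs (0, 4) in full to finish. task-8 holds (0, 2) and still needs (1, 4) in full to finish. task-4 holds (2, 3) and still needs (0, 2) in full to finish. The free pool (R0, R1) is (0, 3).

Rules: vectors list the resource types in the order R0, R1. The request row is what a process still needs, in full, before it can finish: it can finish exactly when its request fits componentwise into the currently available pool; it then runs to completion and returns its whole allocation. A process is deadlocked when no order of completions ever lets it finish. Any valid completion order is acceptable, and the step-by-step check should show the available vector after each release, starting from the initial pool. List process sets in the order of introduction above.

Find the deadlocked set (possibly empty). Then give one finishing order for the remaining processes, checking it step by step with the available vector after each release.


Nothing here is deadlocked.
Key observation: starting with task-3, each completion frees enough for the next — no one is permanently blocked.
One completion order for the rest: task-3, task-4, task-1, task-8, task-7, task-6. Walking it through:
  pool = (0, 3)
  run task-3 (needs (0, 0), free (0, 3)); after release of (0, 2) the pool is (0, 5)
  run task-4 (needs (0, 2), free (0, 5)); after release of (2, 3) the pool is (2, 8)
  run task-1 (needs (0, 5), free (2, 8)); after release of (1, 1) the pool is (3, 9)
  run task-8 (needs (1, 4), free (3, 9)); after release of (0, 2) the pool is (3, 11)
  run task-7 (needs (0, 4), free (3, 11)); after release of (0, 2) the pool is (3, 13)
  run task-6 (needs (2, 7), free (3, 13)); after release of (0, 2) the pool is (3, 15)


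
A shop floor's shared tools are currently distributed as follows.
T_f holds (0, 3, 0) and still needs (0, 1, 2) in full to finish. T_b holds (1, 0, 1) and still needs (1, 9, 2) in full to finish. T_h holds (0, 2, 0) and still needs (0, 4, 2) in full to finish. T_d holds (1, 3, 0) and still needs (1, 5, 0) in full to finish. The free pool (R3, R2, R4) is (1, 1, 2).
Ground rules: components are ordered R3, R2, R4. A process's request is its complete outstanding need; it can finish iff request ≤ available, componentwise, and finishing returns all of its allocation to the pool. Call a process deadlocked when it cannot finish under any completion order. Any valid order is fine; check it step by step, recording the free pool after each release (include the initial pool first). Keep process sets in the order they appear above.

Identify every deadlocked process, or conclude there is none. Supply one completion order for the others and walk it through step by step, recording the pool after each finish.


No process is deadlocked.
Key observation: the pool covers T_f at once, and every later process fits after earlier releases.
One completion order for the rest: T_f, T_h, T_d, T_b. Verifying each step:
  pool = (1, 1, 2)
  T_f: need (0, 1, 2) fits (1, 1, 2); releases (0, 3, 0), pool now (1, 4, 2)
  T_h: need (0, 4, 2) fits (1, 4, 2); releases (0, 2, 0), pool now (1, 6, 2)
  T_d: need (1, 5, 0) fits (1, 6, 2); releases (1, 3, 0), pool now (2, 9, 2)
  T_b: need (1, 9, 2) fits (2, 9, 2); releases (1, 0, 1), pool now (3, 9, 3)


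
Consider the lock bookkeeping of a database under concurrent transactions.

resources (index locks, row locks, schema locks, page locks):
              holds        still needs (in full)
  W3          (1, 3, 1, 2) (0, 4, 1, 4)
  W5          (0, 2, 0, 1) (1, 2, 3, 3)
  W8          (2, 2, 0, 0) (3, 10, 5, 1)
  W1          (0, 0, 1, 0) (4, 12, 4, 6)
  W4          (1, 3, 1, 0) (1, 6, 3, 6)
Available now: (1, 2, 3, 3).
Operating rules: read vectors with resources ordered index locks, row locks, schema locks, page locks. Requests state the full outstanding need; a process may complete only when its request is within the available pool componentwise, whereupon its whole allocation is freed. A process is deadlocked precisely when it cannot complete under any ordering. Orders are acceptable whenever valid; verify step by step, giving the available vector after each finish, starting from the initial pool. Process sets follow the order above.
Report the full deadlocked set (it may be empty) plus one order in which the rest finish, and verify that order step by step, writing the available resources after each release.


No process is deadlocked.
Key observation: the pool covers W5 at once, and every later process fits after earlier releases.
The rest can finish in the order W5, W3, W4, W8, W1. Check, step by step:
  pool = (1, 2, 3, 3)
  W5 needs (1, 2, 3, 3) <= (1, 2, 3, 3) -> finishes; pool += (0, 2, 0, 1) = (1, 4, 3, 4)
  W3 needs (0, 4, 1, 4) <= (1, 4, 3, 4) -> finishes; pool += (1, 3, 1, 2) = (2, 7, 4, 6)
  W4 needs (1, 6, 3, 6) <= (2, 7, 4, 6) -> finishes; pool += (1, 3, 1, 0) = (3, 10, 5, 6)
  W8 needs (3, 10, 5, 1) <= (3, 10, 5, 6) -> finishes; pool += (2, 2, 0, 0) = (5, 12, 5, 6)
  W1 needs (4, 12, 4, 6) <= (5, 12, 5, 6) -> finishes; pool += (0, 0, 1, 0) = (5, 12, 6, 6)


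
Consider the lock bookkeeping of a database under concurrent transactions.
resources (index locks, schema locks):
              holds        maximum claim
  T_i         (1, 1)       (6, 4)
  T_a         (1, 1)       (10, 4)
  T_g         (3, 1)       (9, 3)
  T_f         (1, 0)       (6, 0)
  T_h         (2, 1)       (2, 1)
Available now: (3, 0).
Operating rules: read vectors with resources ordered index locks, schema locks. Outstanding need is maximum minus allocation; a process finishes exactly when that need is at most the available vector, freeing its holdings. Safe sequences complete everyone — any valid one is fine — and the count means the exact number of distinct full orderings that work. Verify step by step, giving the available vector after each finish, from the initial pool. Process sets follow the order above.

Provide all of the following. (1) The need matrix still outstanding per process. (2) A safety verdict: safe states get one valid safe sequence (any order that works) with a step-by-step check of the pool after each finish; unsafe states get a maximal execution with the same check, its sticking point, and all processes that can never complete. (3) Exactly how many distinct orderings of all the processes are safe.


(1) Need matrix, components ordered index locks, schema locks:
  T_i: (5, 3)
  T_a: (9, 3)
  T_g: (6, 2)
  T_f: (5, 0)
  T_h: (0, 0)
(2) The state is UNSAFE.
Key observation: T_h, T_f can finish, but then (6, 1) is all there is, and the blocked group's schema locks demands exceed it.
The run T_h, T_f cannot be extended any further. Step-by-step check:
  pool = (3, 0)
  T_h needs (0, 0) <= (3, 0) -> finishes; pool += (2, 1) = (5, 1)
  T_f needs (5, 0) <= (5, 1) -> finishes; pool += (1, 0) = (6, 1)
  blocked: T_i wants (5, 3), pool (6, 1) — not enough schema locks
  blocked: T_a wants (9, 3), pool (6, 1) — not enough index locks and schema locks
  blocked: T_g wants (6, 2), pool (6, 1) — not enough schema locks
Never able to finish: T_i, T_a and T_g.
(3) The exact count: 0 of the possible complete orderings are safe sequences.


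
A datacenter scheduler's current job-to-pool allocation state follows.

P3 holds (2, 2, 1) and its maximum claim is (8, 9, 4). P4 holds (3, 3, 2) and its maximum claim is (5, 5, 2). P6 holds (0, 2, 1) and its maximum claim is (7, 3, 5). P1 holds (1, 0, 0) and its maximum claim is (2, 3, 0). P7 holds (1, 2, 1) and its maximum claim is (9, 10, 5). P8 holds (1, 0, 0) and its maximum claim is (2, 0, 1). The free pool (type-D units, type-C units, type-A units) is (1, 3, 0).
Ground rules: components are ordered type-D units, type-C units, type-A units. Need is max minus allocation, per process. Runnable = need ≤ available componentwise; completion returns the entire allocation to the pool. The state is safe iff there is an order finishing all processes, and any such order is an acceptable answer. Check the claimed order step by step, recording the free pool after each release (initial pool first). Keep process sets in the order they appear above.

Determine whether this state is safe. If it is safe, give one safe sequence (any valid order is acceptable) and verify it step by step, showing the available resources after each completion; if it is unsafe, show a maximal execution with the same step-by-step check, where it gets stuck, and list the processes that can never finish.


UNSAFE — no complete ordering exists.
Key observation: the pool after P1, P4, P8 is (6, 6, 2); every surviving request exceeds it in type-A units, so progress ends there.
The run P1, P4, P8 cannot be extended any further. Step-by-step check:
  pool = (1, 3, 0)
  P1 needs (1, 3, 0) <= (1, 3, 0) -> finishes; pool += (1, 0, 0) = (2, 3, 0)
  P4 needs (2, 2, 0) <= (2, 3, 0) -> finishes; pool += (3, 3, 2) = (5, 6, 2)
  P8 needs (1, 0, 1) <= (5, 6, 2) -> finishes; pool += (1, 0, 0) = (6, 6, 2)
  P3 still needs (6, 7, 3) but only (6, 6, 2) is free — short on type-C units and type-A units
  P6 still needs (7, 1, 4) but only (6, 6, 2) is free — short on type-D units and type-A units
  P7 still needs (8, 8, 4) but only (6, 6, 2) is free — short on type-D units, type-C units and type-A units
Permanently blocked: P3, P6 and P7.


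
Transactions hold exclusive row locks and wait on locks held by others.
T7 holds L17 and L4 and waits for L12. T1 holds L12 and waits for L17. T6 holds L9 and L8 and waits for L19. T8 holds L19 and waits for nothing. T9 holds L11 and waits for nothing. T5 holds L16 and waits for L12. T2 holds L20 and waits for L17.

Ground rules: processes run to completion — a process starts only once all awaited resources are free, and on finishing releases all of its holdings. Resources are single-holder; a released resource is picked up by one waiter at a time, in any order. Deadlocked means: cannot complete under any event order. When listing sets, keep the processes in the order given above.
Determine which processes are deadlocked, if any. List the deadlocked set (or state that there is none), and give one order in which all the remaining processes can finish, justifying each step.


The deadlocked set is T7, T1, T5 and T2.
Key observation: the loop T7 -> T1 -> T7 blocks itself forever; T5 and T2 wait into the deadlock from upstream.
A valid finishing order for the others: T8, T6, T9.
Check, step by step:
  T8 waits on nothing -> runs at once and releases L19
  run T6 (all its waits — L19 — are resolved); releases L9 and L8
  T9 waits on nothing -> runs at once and releases L11


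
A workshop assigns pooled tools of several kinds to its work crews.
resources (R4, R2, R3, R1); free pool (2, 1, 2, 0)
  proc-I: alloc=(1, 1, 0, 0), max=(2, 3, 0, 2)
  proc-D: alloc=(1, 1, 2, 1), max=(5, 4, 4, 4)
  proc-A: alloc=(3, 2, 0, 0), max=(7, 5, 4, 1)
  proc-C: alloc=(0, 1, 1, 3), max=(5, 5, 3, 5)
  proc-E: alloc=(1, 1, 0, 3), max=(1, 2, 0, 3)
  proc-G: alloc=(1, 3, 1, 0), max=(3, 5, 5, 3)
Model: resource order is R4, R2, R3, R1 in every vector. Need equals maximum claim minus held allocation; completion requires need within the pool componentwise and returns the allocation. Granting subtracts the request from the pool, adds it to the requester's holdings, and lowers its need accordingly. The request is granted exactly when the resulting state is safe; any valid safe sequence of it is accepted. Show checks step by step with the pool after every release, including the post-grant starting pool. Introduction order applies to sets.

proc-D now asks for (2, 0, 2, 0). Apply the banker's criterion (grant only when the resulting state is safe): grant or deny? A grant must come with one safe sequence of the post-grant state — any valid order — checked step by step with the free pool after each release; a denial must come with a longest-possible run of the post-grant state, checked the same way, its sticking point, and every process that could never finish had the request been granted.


GRANT. The post-grant state is safe; one safe sequence: proc-E, proc-I, proc-D, proc-G, proc-C, proc-A.
Key observation: the grant leaves (0, 1, 0, 0) free — enough for proc-E, whose release restarts the cascade.
Check on the post-grant state, step by step:
  pool = (0, 1, 0, 0)
  proc-E: need (0, 1, 0, 0) fits (0, 1, 0, 0); releases (1, 1, 0, 3), pool now (1, 2, 0, 3)
  proc-I: need (1, 2, 0, 2) fits (1, 2, 0, 3); releases (1, 1, 0, 0), pool now (2, 3, 0, 3)
  proc-D: need (2, 3, 0, 3) fits (2, 3, 0, 3); releases (3, 1, 4, 1), pool now (5, 4, 4, 4)
  proc-G: need (2, 2, 4, 3) fits (5, 4, 4, 4); releases (1, 3, 1, 0), pool now (6, 7, 5, 4)
  proc-C: need (5, 4, 2, 2) fits (6, 7, 5, 4); releases (0, 1, 1, 3), pool now (6, 8, 6, 7)
  proc-A: need (4, 3, 4, 1) fits (6, 8, 6, 7); releases (3, 2, 0, 0), pool now (9, 10, 6, 7)


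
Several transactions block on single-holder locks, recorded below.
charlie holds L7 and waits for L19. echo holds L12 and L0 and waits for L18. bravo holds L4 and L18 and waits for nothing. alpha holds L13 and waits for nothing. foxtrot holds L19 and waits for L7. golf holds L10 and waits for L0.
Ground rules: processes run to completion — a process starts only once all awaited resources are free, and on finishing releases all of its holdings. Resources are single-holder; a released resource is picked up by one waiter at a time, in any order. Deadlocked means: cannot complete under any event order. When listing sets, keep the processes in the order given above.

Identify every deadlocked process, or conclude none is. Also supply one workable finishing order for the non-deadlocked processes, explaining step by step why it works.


Deadlocked set: charlie and foxtrot.
Key observation: the loop charlie -> foxtrot -> charlie blocks itself forever; no other process is dragged down with it.
A valid finishing order for the others: bravo, echo, alpha, golf.
Step-by-step check:
  bravo: no waits; runs immediately, freeing L4 and L18
  echo: everything it awaited (L18) is free; runs, freeing L12 and L0
  alpha: no waits; runs immediately, freeing L13
  golf: everything it awaited (L0) is free; runs, freeing L10


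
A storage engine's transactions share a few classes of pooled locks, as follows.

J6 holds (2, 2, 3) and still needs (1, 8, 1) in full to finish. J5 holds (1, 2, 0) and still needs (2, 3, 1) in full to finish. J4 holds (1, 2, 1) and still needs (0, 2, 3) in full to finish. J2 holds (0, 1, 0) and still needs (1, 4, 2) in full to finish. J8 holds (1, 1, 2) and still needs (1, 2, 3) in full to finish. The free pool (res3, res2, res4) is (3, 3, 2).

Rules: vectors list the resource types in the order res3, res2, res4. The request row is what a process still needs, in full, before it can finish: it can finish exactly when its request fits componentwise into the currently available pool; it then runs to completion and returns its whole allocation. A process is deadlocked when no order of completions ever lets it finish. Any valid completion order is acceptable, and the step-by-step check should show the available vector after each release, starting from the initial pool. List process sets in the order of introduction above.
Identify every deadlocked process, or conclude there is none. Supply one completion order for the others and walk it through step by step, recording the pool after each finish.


Deadlocked: J6, J4 and J8.
Key observation: after J5, J2 the pool peaks at (4, 6, 2), and each blocked process is short somewhere: J6 on res2; J4 on res4; J8 on res4.
A valid finishing order for the others: J5, J2. Walking it through:
  pool = (3, 3, 2)
  J5 needs (2, 3, 1) <= (3, 3, 2) -> finishes; pool += (1, 2, 0) = (4, 5, 2)
  J2 needs (1, 4, 2) <= (4, 5, 2) -> finishes; pool += (0, 1, 0) = (4, 6, 2)
The stuck group stays short no matter what:
  J6 still needs (1, 8, 1) but only (4, 6, 2) is free — short on res2
  J4 still needs (0, 2, 3) but only (4, 6, 2) is free — short on res4
  J8 still needs (1, 2, 3) but only (4, 6, 2) is free — short on res4


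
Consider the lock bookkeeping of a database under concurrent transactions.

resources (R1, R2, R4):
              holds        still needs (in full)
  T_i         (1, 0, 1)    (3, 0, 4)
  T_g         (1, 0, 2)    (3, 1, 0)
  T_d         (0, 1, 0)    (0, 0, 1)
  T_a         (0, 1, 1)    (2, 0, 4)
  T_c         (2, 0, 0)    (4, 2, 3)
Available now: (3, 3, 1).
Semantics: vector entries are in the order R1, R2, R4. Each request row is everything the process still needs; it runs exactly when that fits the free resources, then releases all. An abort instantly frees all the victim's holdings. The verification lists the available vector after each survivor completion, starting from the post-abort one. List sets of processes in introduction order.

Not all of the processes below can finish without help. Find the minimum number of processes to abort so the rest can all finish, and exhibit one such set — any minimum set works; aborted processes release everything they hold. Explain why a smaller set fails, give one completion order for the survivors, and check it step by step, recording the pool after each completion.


Minimum abort set: T_a.
Key observation: no ordering could ever have run T_i before the abort of T_a; with (0, 1, 1) back in the pool it fits at step 4.
No smaller set exists: with zero aborts the deadlock remains.
One survivor order: T_g, T_d, T_c, T_i. Walking it through (post-abort pool first):
  pool = (3, 4, 2)
  T_g: need (3, 1, 0) fits (3, 4, 2); releases (1, 0, 2), pool now (4, 4, 4)
  T_d: need (0, 0, 1) fits (4, 4, 4); releases (0, 1, 0), pool now (4, 5, 4)
  T_c: need (4, 2, 3) fits (4, 5, 4); releases (2, 0, 0), pool now (6, 5, 4)
  T_i: need (3, 0, 4) fits (6, 5, 4); releases (1, 0, 1), pool now (7, 5, 5)


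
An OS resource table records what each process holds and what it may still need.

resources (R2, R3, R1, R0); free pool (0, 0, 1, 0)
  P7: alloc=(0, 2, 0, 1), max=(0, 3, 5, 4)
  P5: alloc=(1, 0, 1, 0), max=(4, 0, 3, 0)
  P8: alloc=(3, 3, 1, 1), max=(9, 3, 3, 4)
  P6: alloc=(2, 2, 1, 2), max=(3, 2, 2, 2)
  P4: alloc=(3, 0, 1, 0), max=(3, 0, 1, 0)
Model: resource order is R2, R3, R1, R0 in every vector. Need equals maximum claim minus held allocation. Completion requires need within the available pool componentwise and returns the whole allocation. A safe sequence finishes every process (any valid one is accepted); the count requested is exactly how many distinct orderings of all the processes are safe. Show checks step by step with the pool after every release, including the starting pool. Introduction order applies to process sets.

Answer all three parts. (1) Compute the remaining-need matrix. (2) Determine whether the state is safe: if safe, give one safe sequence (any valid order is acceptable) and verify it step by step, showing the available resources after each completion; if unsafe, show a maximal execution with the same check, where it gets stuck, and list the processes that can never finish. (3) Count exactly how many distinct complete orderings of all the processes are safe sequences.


(1) Remaining need (order R2, R3, R1, R0):
  P7: (0, 1, 5, 3)
  P5: (3, 0, 2, 0)
  P8: (6, 0, 2, 3)
  P6: (1, 0, 1, 0)
  P4: (0, 0, 0, 0)
(2) The state is UNSAFE.
Key observation: R0 is the bottleneck — with P4, P5, P6 done the pool holds (6, 2, 4, 2), short of every remaining need.
A maximal execution: P4, P5, P6 — then nothing else fits. Walking it through:
  pool = (0, 0, 1, 0)
  P4 needs (0, 0, 0, 0) <= (0, 0, 1, 0) -> finishes; pool += (3, 0, 1, 0) = (3, 0, 2, 0)
  P5 needs (3, 0, 2, 0) <= (3, 0, 2, 0) -> finishes; pool += (1, 0, 1, 0) = (4, 0, 3, 0)
  P6 needs (1, 0, 1, 0) <= (4, 0, 3, 0) -> finishes; pool += (2, 2, 1, 2) = (6, 2, 4, 2)
  P7 cannot run: need (0, 1, 5, 3) vs free (6, 2, 4, 2) (insufficient R1 and R0)
  P8 cannot run: need (6, 0, 2, 3) vs free (6, 2, 4, 2) (insufficient R0)
Permanently blocked: P7 and P8.
(3) Exactly 0 of the possible complete orderings are safe sequences.


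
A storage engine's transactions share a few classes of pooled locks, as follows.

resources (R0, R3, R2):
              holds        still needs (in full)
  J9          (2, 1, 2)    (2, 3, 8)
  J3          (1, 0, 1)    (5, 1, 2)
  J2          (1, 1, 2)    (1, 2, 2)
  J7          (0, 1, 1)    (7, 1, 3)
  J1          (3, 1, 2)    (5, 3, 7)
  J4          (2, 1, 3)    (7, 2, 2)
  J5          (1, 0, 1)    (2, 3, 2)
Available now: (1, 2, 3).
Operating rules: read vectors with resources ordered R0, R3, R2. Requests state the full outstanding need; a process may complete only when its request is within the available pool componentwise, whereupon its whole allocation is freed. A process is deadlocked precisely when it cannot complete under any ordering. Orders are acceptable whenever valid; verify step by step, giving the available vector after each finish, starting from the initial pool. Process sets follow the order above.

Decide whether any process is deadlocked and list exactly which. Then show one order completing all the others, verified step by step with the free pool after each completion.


Deadlocked set: J9, J3, J7, J1 and J4.
Key observation: after J2, J5 the pool peaks at (3, 3, 6), and each blocked process is short somewhere: J9 on R2; J3 on R0; J7 on R0; J1 on R0, R2; J4 on R0.
One completion order for the rest: J2, J5. Verifying each step:
  pool = (1, 2, 3)
  run J2 (needs (1, 2, 2), free (1, 2, 3)); after release of (1, 1, 2) the pool is (2, 3, 5)
  run J5 (needs (2, 3, 2), free (2, 3, 5)); after release of (1, 0, 1) the pool is (3, 3, 6)
The blocked processes can never fit:
  blocked: J9 wants (2, 3, 8), pool (3, 3, 6) — not enough R2
  blocked: J3 wants (5, 1, 2), pool (3, 3, 6) — not enough R0
  blocked: J7 wants (7, 1, 3), pool (3, 3, 6) — not enough R0
  blocked: J1 wants (5, 3, 7), pool (3, 3, 6) — not enough R0 and R2
  blocked: J4 wants (7, 2, 2), pool (3, 3, 6) — not enough R0


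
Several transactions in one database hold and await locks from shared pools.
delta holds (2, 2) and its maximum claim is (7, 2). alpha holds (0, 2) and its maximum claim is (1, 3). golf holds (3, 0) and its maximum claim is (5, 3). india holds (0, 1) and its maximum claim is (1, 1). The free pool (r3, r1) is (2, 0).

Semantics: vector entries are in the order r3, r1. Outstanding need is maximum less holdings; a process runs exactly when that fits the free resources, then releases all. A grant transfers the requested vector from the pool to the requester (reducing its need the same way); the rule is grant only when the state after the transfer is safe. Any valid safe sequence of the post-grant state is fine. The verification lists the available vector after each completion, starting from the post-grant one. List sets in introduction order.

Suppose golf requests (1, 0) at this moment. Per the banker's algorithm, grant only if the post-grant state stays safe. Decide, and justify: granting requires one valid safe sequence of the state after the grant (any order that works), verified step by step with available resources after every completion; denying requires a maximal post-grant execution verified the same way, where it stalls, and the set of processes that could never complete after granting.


GRANT — the state after the grant stays safe, e.g. via india, alpha, golf, delta.
Key observation: even at the reduced pool (1, 0), india fits immediately, so safety survives the grant.
Check on the post-grant state, step by step:
  pool = (1, 0)
  run india (needs (1, 0), free (1, 0)); after release of (0, 1) the pool is (1, 1)
  run alpha (needs (1, 1), free (1, 1)); after release of (0, 2) the pool is (1, 3)
  run golf (needs (1, 3), free (1, 3)); after release of (4, 0) the pool is (5, 3)
  run delta (needs (5, 0), free (5, 3)); after release of (2, 2) the pool is (7, 5)


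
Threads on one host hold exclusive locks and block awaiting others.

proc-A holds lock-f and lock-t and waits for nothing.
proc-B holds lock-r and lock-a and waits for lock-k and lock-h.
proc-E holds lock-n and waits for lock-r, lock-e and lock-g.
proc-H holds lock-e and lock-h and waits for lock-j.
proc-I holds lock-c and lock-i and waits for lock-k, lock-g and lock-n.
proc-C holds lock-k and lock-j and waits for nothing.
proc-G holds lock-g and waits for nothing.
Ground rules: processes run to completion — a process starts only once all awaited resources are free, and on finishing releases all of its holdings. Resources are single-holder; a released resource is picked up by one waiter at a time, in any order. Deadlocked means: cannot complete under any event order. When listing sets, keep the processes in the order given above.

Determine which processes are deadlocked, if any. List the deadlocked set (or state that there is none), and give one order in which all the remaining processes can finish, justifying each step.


The deadlocked set is empty.
Key observation: the waits form no ring: some process can always run, and its releases unblock the others one by one.
A valid finishing order for the others: proc-C, proc-G, proc-H, proc-B, proc-E, proc-I, proc-A.
Step-by-step check:
  proc-C: no waits; runs immediately, freeing lock-k and lock-j
  proc-G: no waits; runs immediately, freeing lock-g
  proc-H: everything it awaited (lock-j) is free; runs, freeing lock-e and lock-h
  proc-B: everything it awaited (lock-k and lock-h) is free; runs, freeing lock-r and lock-a
  proc-E: everything it awaited (lock-r, lock-e and lock-g) is free; runs, freeing lock-n
  proc-I: everything it awaited (lock-k, lock-g and lock-n) is free; runs, freeing lock-c and lock-i
  proc-A: no waits; runs immediately, freeing lock-f and lock-t


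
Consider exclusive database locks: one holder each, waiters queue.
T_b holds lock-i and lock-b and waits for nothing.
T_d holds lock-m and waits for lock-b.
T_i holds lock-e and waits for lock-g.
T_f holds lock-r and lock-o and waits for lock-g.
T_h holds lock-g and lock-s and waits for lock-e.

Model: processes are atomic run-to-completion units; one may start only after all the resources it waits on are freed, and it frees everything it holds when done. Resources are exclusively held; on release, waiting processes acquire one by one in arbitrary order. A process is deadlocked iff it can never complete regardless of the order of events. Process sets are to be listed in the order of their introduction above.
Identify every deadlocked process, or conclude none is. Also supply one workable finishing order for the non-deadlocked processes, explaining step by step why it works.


Deadlocked set: T_i, T_f and T_h.
Key observation: the loop T_i -> T_h -> T_i blocks itself forever; T_f waits into the deadlock from upstream.
The rest can finish in the order T_b, T_d.
Verifying each step:
  T_b waits on nothing -> runs at once and releases lock-i and lock-b
  T_d waits on lock-b — all released -> runs and releases lock-m


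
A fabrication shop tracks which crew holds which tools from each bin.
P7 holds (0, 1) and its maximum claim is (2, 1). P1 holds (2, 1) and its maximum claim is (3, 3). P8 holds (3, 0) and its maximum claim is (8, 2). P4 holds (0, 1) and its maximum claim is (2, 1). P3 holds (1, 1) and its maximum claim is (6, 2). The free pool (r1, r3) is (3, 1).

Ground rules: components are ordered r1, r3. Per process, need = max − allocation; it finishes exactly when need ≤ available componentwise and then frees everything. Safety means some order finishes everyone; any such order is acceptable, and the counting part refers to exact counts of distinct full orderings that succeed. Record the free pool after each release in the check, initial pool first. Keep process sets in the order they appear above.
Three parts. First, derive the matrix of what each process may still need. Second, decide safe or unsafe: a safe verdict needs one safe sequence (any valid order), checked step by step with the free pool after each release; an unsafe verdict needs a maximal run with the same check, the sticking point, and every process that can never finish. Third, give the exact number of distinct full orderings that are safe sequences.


(1) Outstanding need per process (order r1, r3):
  P7: (2, 0)
  P1: (1, 2)
  P8: (5, 2)
  P4: (2, 0)
  P3: (5, 1)
(2) The state is SAFE; one workable sequence: P7, P4, P1, P3, P8.
Key observation: at P3 the run first touches a limit — (5, 1) against (5, 4), exact on a resource it actually requests.
Step-by-step check:
  pool = (3, 1)
  P7 needs (2, 0) <= (3, 1) -> finishes; pool += (0, 1) = (3, 2)
  P4 needs (2, 0) <= (3, 2) -> finishes; pool += (0, 1) = (3, 3)
  P1 needs (1, 2) <= (3, 3) -> finishes; pool += (2, 1) = (5, 4)
  P3 needs (5, 1) <= (5, 4) -> finishes; pool += (1, 1) = (6, 5)
  P8 needs (5, 2) <= (6, 5) -> finishes; pool += (3, 0) = (9, 5)
(3) Exactly 16 of the possible complete orderings are safe sequences.


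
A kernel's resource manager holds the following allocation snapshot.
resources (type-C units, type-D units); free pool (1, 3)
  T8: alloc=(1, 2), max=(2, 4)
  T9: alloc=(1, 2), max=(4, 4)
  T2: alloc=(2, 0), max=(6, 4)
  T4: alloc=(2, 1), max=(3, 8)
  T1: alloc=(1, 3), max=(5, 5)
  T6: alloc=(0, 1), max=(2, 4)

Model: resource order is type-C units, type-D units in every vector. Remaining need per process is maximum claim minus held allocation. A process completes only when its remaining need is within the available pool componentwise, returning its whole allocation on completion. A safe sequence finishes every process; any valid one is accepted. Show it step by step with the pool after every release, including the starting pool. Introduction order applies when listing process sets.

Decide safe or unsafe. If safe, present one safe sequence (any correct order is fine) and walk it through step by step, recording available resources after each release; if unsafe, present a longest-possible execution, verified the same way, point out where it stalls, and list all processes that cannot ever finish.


The state is UNSAFE.
Key observation: after T8, T6 the pool peaks at (2, 6), and each blocked process is short somewhere: T9 on type-C units; T2 on type-C units; T4 on type-D units; T1 on type-C units.
Going as far as possible: T8, T6; after that, nothing fits. Walking it through:
  pool = (1, 3)
  T8: need (1, 2) fits (1, 3); releases (1, 2), pool now (2, 5)
  T6: need (2, 3) fits (2, 5); releases (0, 1), pool now (2, 6)
  T9 cannot run: need (3, 2) vs free (2, 6) (insufficient type-C units)
  T2 cannot run: need (4, 4) vs free (2, 6) (insufficient type-C units)
  T4 cannot run: need (1, 7) vs free (2, 6) (insufficient type-D units)
  T1 cannot run: need (4, 2) vs free (2, 6) (insufficient type-C units)
Never able to finish: T9, T2, T4 and T1.


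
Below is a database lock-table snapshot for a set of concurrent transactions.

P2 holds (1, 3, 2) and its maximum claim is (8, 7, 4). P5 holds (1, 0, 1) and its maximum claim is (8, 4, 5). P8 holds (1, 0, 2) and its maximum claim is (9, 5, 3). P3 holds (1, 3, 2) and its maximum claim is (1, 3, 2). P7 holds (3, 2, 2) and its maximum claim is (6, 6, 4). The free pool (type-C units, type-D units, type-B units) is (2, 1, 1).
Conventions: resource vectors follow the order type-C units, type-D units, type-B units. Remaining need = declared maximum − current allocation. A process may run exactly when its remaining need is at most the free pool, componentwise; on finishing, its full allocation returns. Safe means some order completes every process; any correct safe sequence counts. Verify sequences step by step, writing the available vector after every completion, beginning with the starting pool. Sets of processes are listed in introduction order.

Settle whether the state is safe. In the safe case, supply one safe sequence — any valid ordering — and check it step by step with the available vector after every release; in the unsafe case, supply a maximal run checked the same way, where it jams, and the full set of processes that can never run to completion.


UNSAFE.
Key observation: the pool after P3, P7 is (6, 6, 5); every surviving request exceeds it in type-C units, so progress ends there.
The run P3, P7 cannot be extended any further. Verifying each step:
  pool = (2, 1, 1)
  run P3 (needs (0, 0, 0), free (2, 1, 1)); after release of (1, 3, 2) the pool is (3, 4, 3)
  run P7 (needs (3, 4, 2), free (3, 4, 3)); after release of (3, 2, 2) the pool is (6, 6, 5)
  P2 cannot run: need (7, 4, 2) vs free (6, 6, 5) (insufficient type-C units)
  P5 cannot run: need (7, 4, 4) vs free (6, 6, 5) (insufficient type-C units)
  P8 cannot run: need (8, 5, 1) vs free (6, 6, 5) (insufficient type-C units)
Permanently blocked: P2, P5 and P8.


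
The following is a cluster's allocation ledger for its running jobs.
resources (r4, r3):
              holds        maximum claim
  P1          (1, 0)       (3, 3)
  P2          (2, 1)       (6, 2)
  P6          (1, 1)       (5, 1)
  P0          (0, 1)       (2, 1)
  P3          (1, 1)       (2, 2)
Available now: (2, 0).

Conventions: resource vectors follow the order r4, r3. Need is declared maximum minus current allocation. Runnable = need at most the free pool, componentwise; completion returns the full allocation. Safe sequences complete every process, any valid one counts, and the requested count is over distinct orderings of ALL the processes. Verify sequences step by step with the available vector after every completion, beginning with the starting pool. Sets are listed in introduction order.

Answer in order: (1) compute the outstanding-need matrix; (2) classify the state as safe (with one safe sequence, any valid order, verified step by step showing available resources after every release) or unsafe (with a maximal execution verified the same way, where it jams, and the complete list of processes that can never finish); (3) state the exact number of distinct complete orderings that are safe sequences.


(1) Outstanding need per process (order r4, r3):
  P1: (2, 3)
  P2: (4, 1)
  P6: (4, 0)
  P0: (2, 0)
  P3: (1, 1)
(2) UNSAFE — no complete ordering exists.
Key observation: after P0, P3 the pool peaks at (3, 2), and each blocked process is short somewhere: P1 on r3; P2 on r4; P6 on r4.
A maximal execution: P0, P3 — then nothing else fits. Walking it through:
  pool = (2, 0)
  P0 needs (2, 0) <= (2, 0) -> finishes; pool += (0, 1) = (2, 1)
  P3 needs (1, 1) <= (2, 1) -> finishes; pool += (1, 1) = (3, 2)
  P1 cannot run: need (2, 3) vs free (3, 2) (insufficient r3)
  P2 cannot run: need (4, 1) vs free (3, 2) (insufficient r4)
  P6 cannot run: need (4, 0) vs free (3, 2) (insufficient r4)
Processes that can never finish: P1, P2 and P6.
(3) Exactly 0 of the possible complete orderings are safe sequences.
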